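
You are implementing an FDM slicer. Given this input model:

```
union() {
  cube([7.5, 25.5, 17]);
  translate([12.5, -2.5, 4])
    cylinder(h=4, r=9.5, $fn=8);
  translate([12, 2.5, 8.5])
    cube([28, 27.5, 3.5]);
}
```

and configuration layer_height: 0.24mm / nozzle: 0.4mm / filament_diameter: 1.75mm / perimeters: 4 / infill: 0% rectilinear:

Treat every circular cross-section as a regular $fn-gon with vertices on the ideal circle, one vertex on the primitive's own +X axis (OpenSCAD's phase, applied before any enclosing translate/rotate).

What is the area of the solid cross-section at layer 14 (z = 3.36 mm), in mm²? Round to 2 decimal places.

191.25 mm²

At z = 3.36 mm: the cube is present — its section is the full 7.5×25.5 rectangle (area 191.25 mm²); the cylinder at (12.5, -2.5) does not reach this height (z outside [4, 8]); the cube at (12, 2.5) is absent (z outside [8.5, 12]); Taking the union: only the 7.5×25.5 cube is present, so the union is just that shape — area = 191.25 mm². Overall, the cross-section is a single solid region. Net area = 191.25 mm².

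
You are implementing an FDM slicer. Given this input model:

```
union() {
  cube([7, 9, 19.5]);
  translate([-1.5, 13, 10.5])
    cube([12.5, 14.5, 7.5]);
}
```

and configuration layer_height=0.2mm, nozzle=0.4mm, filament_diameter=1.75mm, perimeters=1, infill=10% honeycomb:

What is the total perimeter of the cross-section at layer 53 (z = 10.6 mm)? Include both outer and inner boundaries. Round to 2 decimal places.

86.00 mm

At z = 10.6 mm: the cube (footprint 7×9) is included at this height (perimeter 32.00 mm); the cube at (-1.5, 13) is present — its section is the full 12.5×14.5 rectangle (perimeter 54.00 mm); Merging all regions: the 2 present regions are separate (no shared area or edge), so areas and boundary lengths simply add and each stays a separate island — boundary = 86.00 mm. Overall, the cross-section has 2 separate islands. Total boundary length (outer) = 86.00 mm.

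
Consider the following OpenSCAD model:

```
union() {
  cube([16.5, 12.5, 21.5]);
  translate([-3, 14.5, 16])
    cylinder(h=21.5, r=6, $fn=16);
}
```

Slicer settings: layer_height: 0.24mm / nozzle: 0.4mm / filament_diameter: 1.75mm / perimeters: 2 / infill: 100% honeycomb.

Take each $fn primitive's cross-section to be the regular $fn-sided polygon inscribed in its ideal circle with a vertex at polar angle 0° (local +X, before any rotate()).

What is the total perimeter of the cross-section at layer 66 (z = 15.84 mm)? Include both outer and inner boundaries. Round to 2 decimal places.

58.00 mm

At z = 15.84 mm: the 16.5×12.5 cube contributes its full rectangle (perimeter 58.00 mm); the cylinder at (-3, 14.5) is absent (z outside [16, 37.5]); Combining (union): only the 16.5×12.5 cube is present, so the union is just that shape — boundary = 58.00 mm. Overall, the cross-section is a single solid region. Total boundary length (outer) = 58.00 mm.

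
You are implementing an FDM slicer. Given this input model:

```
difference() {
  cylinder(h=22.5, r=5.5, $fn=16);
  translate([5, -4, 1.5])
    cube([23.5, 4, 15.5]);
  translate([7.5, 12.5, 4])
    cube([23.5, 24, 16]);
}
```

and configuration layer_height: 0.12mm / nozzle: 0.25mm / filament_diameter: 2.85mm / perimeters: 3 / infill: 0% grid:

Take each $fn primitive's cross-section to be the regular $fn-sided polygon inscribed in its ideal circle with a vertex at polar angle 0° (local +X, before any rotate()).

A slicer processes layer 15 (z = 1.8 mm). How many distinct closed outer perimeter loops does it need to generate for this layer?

At z = 1.8 mm: the r=5.5 cylinder gives a regular 16-gon of circumradius 5.5 (constant along its height); the 23.5×4 cube at (5, -4) contributes its full rectangle; the cube at (7.5, 12.5) is not intersected at this z (z outside [4, 20]); Subtracting the remaining from the first: starting from the r=5.5 cylinder, the 23.5×4 cube at (5, -4) partially overlaps it — only the 0.62 mm² overlap (of its 94.00 mm²) is removed, clipping the outline — 1 connected region. The result has 1 disconnected region.

1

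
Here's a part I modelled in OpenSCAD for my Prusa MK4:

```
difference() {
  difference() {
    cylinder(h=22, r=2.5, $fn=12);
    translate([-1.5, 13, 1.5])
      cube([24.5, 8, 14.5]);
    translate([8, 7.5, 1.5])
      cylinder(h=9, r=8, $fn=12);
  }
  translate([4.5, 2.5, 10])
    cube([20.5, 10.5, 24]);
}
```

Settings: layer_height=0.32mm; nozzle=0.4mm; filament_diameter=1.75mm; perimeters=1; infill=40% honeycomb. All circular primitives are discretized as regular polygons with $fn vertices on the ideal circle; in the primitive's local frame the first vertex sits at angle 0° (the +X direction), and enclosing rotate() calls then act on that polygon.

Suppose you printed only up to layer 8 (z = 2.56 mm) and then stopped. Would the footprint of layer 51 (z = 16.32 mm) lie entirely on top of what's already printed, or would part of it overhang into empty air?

entirely on top

Compare the two slices. At z = 2.56: the cylinder: section is a regular 12-gon, circumradius r=2.5 (area = (12/2)·2.500²·sin(360°/12) = 18.75 mm²); the cube at (-1.5, 13) (footprint 24.5×8) is included at this height (area 196.00 mm²); the r=8 cylinder at (8, 7.5) gives a regular 12-gon of circumradius 8 (constant along its height) (area = (12/2)·8.000²·sin(360°/12) = 192.00 mm²); Subtracting the remaining from the first: starting from the r=2.5 cylinder (18.75 mm²), the 24.5×8 cube at (-1.5, 13) misses the remaining region (no effect); the r=8 cylinder at (8, 7.5) misses the remaining region (no effect) — area = 18.75 mm²; the cube at (4.5, 2.5) is not intersected at this z (z outside [10, 34]); Subtracting the remaining from the first: none of the subtracted shapes is present at this height, so the result so far is unchanged — area = 18.75 mm². At z = 16.32: the r=2.5 cylinder contributes a regular 12-gon of circumradius 2.5 (area = (12/2)·2.500²·sin(360°/12) = 18.75 mm²); the cube at (-1.5, 13) is absent (z outside [1.5, 16]); the cylinder at (8, 7.5) does not reach this height (z outside [1.5, 10.5]); Taking the first minus the rest: none of the subtracted shapes is present at this height, so the r=2.5 cylinder is unchanged — area = 18.75 mm²; the 20.5×10.5 cube at (4.5, 2.5) contributes its full rectangle (area 215.25 mm²); Taking the first minus the rest: starting from the result so far (18.75 mm²), the 20.5×10.5 cube at (4.5, 2.5) misses the remaining region (no effect) — area = 18.75 mm². Checking containment: the cross-section at z = 16.32 is a subset of the cross-section at z = 2.56.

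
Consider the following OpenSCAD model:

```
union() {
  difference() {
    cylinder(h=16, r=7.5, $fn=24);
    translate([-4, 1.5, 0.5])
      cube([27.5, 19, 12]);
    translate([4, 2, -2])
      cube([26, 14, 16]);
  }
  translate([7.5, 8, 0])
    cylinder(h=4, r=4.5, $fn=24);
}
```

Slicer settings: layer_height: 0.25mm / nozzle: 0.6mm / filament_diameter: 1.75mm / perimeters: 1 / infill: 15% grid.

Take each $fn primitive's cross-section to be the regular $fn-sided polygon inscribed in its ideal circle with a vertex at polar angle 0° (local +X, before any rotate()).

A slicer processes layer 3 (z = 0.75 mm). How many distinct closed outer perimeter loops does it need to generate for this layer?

2

At z = 0.75 mm: the r=7.5 cylinder contributes a regular 24-gon of circumradius 7.5; the cube at (-4, 1.5) (footprint 27.5×19) is included at this height; the cube at (4, 2) (footprint 26×14) is included at this height; Taking the first minus the rest: starting from the r=7.5 cylinder, the 27.5×19 cube at (-4, 1.5) partially overlaps it — only the 54.91 mm² overlap (of its 522.50 mm²) is removed, clipping the outline; the 26×14 cube at (4, 2) misses the remaining region (no effect) — 1 connected region; the r=4.5 cylinder at (7.5, 8) contributes a regular 24-gon of circumradius 4.5; Taking the union: the 2 present regions are separate (no shared area or edge), so areas and boundary lengths simply add and each stays a separate island — 2 connected regions. The result has 2 disconnected regions.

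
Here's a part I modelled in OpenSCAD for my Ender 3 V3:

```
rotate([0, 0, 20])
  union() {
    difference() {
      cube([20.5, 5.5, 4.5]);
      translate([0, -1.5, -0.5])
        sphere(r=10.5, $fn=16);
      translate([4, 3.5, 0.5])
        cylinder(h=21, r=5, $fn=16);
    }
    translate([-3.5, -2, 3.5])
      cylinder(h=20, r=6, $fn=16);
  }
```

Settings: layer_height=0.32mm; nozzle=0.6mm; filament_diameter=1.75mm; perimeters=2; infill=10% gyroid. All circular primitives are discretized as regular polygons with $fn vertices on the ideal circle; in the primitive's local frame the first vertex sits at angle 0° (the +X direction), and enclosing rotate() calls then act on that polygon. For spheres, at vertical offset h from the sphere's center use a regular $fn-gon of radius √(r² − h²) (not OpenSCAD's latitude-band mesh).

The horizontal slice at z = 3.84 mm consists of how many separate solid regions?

2

At z = 3.84 mm: the 20.5×5.5 cube contributes its full rectangle; the r=10.5 sphere at (0, -1.5) contributes a regular 16-gon of circumradius √(10.5²−4.34²) = 9.561; the r=5 cylinder at (4, 3.5) gives a regular 16-gon of circumradius 5 (constant along its height); After the difference (first − rest): starting from the 20.5×5.5 cube, the r=10.5 sphere at (0, -1.5) partially overlaps it — only the 45.29 mm² overlap (of its 279.86 mm²) is removed, clipping the outline; the r=5 cylinder at (4, 3.5) partially overlaps it — only the 3.74 mm² overlap (of its 76.54 mm²) is removed, clipping the outline — 1 connected region; the r=6 cylinder at (-3.5, -2) gives a regular 16-gon of circumradius 6 (constant along its height); Taking the union: the 2 present regions are separate (no shared area or edge), so areas and boundary lengths simply add and each stays a separate island — 2 connected regions; (rotated 20° about Z; rotation is an isometry so areas/perimeters/island counts are preserved). The result has 2 disconnected regions.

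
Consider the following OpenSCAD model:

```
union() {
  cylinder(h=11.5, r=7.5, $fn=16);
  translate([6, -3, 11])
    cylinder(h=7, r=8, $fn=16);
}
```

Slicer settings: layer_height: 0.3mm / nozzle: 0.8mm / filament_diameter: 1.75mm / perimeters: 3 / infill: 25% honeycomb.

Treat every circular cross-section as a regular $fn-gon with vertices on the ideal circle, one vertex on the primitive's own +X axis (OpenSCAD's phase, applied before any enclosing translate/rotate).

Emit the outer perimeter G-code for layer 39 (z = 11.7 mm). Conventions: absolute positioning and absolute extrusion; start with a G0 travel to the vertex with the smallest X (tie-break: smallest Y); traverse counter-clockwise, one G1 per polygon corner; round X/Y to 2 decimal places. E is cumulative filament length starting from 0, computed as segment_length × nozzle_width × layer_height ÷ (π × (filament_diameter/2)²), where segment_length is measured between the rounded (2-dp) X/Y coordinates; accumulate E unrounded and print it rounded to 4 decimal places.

At z = 11.7 mm: the cylinder is absent (z outside [0, 11.5]); the cylinder at (6, -3): section is a regular 16-gon, circumradius r=8; Merging all regions: only the r=8 cylinder at (6, -3) is present, so the union is just that shape — 1 connected region. The outline is a single polygon with 16 vertices. Extrusion per mm of travel: 0.8 × 0.3 / (π × 0.875²) = 0.099780. Accumulating E over each segment gives final E = 4.9836.

G0 X-2.00 Y-3.00 Z11.70
G1 X-1.39 Y-6.06 E0.3113
G1 X0.34 Y-8.66 E0.6229
G1 X2.94 Y-10.39 E0.9346
G1 X6.00 Y-11.00 E1.2459
G1 X9.06 Y-10.39 E1.5572
G1 X11.66 Y-8.66 E1.8688
G1 X13.39 Y-6.06 E2.1804
G1 X14.00 Y-3.00 E2.4918
G1 X13.39 Y0.06 E2.8031
G1 X11.66 Y2.66 E3.1147
G1 X9.06 Y4.39 E3.4263
G1 X6.00 Y5.00 E3.7377
G1 X2.94 Y4.39 E4.0490
G1 X0.34 Y2.66 E4.3606
G1 X-1.39 Y0.06 E4.6722
G1 X-2.00 Y-3.00 E4.9836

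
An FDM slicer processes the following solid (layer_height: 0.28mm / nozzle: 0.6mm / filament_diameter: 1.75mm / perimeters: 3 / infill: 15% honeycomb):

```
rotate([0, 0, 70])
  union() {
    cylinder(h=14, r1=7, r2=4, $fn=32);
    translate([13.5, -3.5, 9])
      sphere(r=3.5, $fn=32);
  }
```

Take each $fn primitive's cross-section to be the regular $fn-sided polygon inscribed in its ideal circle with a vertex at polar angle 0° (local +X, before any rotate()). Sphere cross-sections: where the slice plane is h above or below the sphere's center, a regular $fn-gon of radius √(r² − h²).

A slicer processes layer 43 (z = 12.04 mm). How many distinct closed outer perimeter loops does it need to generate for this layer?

2

At z = 12.04 mm: the cone (r1=7→r2=4) has section circumradius 4.420 here — a regular 32-gon; the sphere at (13.5, -3.5): section is a regular 32-gon, circumradius = √(r²−h²) = √(3.5²−3.04²) = 1.734; Taking the union: the 2 present regions are separate (no shared area or edge), so areas and boundary lengths simply add and each stays a separate island — 2 connected regions; (whole slice rotated 70° about Z — lengths, areas and connectivity unchanged). The result has 2 disconnected regions.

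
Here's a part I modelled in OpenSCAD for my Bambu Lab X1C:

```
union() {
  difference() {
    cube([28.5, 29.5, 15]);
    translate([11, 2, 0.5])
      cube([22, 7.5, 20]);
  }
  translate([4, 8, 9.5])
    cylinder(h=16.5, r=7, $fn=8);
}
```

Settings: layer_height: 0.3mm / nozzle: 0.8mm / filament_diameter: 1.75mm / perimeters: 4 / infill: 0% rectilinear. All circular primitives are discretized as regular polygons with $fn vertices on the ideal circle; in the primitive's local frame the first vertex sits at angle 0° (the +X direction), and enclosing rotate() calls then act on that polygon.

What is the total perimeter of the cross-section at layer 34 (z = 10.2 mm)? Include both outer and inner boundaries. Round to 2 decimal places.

153.08 mm

At z = 10.2 mm: the cube is present — its section is the full 28.5×29.5 rectangle (perimeter 116.00 mm); the cube at (11, 2) is present — its section is the full 22×7.5 rectangle (perimeter 59.00 mm); After the difference (first − rest): starting from the 28.5×29.5 cube, the 22×7.5 cube at (11, 2) partially overlaps it — only the 131.25 mm² overlap (of its 165.00 mm²) is removed, clipping the outline — boundary = 151.00 mm; the r=7 cylinder at (4, 8) contributes a regular 8-gon of circumradius 7 (perimeter = 2·8·7.000·sin(180°/8) = 42.86 mm); Combining (union): the regions partially overlap (shared area 118.67 mm²), so the edge portions inside another operand are dropped and the merged outline is re-measured after clipping — boundary = 153.08 mm. Overall, the cross-section is a single solid region. Total boundary length (outer) = 153.08 mm.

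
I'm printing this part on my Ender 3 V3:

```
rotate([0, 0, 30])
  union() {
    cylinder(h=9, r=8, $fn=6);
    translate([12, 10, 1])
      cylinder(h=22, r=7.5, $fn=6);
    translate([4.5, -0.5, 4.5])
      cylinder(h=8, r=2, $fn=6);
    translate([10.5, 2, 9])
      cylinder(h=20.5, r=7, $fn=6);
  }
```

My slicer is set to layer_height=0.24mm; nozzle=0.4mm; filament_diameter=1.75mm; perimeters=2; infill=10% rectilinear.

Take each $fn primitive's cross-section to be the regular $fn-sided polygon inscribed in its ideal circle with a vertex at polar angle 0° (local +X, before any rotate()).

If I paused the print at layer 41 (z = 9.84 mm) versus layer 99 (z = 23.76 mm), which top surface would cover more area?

Layer 41 (z = 9.84): the cylinder does not reach this height (z outside [0, 9]); the cylinder at (12, 10): section is a regular 6-gon, circumradius r=7.5 (area = (6/2)·7.500²·sin(360°/6) = 146.14 mm²); the r=2 cylinder at (4.5, -0.5) contributes a regular 6-gon of circumradius 2 (area = (6/2)·2.000²·sin(360°/6) = 10.39 mm²); the r=7 cylinder at (10.5, 2) gives a regular 6-gon of circumradius 7 (constant along its height) (area = (6/2)·7.000²·sin(360°/6) = 127.31 mm²); Taking the union: the regions partially overlap — summed areas 283.84 mm² minus the doubly-counted overlap 40.78 mm² gives 243.06 mm² — area = 243.06 mm²; (rotated 30° about Z; rotation is an isometry so areas/perimeters/island counts are preserved). So its area = 243.06 mm². Layer 99 (z = 23.76): the cylinder is not intersected at this z (z outside [0, 9]); the cylinder at (12, 10) does not reach this height (z outside [1, 23]); the cylinder at (4.5, -0.5) is not intersected at this z (z outside [4.5, 12.5]); the cylinder at (10.5, 2): section is a regular 6-gon, circumradius r=7 (area = (6/2)·7.000²·sin(360°/6) = 127.31 mm²); Merging all regions: only the r=7 cylinder at (10.5, 2) is present, so the union is just that shape — area = 127.31 mm²; (whole slice rotated 30° about Z — lengths, areas and connectivity unchanged). So its area = 127.31 mm². Layer 41 is larger (243.06 vs 127.31 mm²).

layer 41 (z = 9.84 mm)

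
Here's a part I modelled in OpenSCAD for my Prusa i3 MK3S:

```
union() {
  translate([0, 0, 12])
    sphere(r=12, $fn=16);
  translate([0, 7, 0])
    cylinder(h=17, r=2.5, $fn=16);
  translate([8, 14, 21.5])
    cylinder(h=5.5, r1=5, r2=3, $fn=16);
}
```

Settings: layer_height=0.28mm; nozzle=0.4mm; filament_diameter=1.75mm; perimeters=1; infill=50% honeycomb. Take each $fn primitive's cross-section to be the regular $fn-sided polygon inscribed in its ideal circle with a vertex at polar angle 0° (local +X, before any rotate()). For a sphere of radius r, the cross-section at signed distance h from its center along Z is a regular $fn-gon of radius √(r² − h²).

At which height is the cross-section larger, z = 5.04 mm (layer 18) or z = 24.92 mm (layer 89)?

layer 18 (z = 5.04 mm)

Layer 18 (z = 5.04): the r=12 sphere contributes a regular 16-gon of circumradius √(12²−6.96²) = 9.775 (area = (16/2)·9.775²·sin(360°/16) = 292.55 mm²); the cylinder at (0, 7): section is a regular 16-gon, circumradius r=2.5 (area = (16/2)·2.500²·sin(360°/16) = 19.13 mm²); the cone at (8, 14) does not reach this height (z outside [21.5, 27]); Combining (union): the r=2.5 cylinder at (0, 7) lies entirely inside the r=12 sphere, so the union is just the r=12 sphere — area = 292.55 mm². So its area = 292.55 mm². Layer 89 (z = 24.92): the sphere is not intersected at this z (|z−center|=12.920 > r=12); the cylinder at (0, 7) is not intersected at this z (z outside [0, 17]); the cone at (8, 14) (r1=5→r2=3) has section circumradius 3.756 here — a regular 16-gon (area = (16/2)·3.756²·sin(360°/16) = 43.20 mm²); Merging all regions: only the cone at (8, 14) is present, so the union is just that shape — area = 43.20 mm². So its area = 43.20 mm². Layer 18 is larger (292.55 vs 43.20 mm²).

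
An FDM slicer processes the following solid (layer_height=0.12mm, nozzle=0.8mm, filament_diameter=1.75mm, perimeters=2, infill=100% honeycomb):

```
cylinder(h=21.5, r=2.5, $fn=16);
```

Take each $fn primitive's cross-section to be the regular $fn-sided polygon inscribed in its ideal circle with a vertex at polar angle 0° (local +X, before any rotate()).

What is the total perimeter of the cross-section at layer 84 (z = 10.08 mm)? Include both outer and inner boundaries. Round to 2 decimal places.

15.61 mm

At z = 10.08 mm: the r=2.5 cylinder contributes a regular 16-gon of circumradius 2.5 (perimeter = 2·16·2.500·sin(180°/16) = 15.61 mm). Overall, the cross-section is a single solid region. Total boundary length (outer) = 15.61 mm.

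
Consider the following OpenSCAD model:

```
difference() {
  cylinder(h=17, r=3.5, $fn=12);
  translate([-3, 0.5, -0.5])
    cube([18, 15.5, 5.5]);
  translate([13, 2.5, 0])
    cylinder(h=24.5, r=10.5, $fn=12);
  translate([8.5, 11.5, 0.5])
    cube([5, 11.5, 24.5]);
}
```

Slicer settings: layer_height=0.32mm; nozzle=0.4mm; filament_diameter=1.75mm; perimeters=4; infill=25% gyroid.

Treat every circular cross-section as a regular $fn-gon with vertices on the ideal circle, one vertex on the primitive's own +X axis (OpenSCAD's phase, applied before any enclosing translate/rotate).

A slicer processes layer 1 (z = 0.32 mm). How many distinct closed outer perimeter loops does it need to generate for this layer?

1

At z = 0.32 mm: the r=3.5 cylinder contributes a regular 12-gon of circumradius 3.5; the cube at (-3, 0.5) (footprint 18×15.5) is included at this height; the r=10.5 cylinder at (13, 2.5) contributes a regular 12-gon of circumradius 10.5; the cube at (8.5, 11.5) does not reach this height (z outside [0.5, 25]); Taking the first minus the rest: starting from the r=3.5 cylinder, the 18×15.5 cube at (-3, 0.5) partially overlaps it — only the 14.69 mm² overlap (of its 279.00 mm²) is removed, clipping the outline; the r=10.5 cylinder at (13, 2.5) partially overlaps it — only the 0.27 mm² overlap (of its 330.75 mm²) is removed, clipping the outline — 1 connected region. The result has 1 disconnected region.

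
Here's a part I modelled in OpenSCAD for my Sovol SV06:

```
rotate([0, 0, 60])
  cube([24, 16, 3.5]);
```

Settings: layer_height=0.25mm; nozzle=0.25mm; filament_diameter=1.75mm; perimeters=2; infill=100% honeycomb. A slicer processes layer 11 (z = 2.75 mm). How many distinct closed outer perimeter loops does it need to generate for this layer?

1

At z = 2.75 mm: the 24×16 cube contributes its full rectangle; (whole slice rotated 60° about Z — lengths, areas and connectivity unchanged). The result has 1 disconnected region.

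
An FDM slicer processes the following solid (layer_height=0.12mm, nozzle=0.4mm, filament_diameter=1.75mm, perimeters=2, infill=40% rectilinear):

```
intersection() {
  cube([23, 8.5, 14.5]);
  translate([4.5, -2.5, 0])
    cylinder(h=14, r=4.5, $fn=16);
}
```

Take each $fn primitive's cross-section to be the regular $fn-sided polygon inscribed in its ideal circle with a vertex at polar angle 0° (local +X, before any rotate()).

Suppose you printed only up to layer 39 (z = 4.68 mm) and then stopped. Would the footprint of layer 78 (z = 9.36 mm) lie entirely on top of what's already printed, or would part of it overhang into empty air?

Compare the two slices. At z = 4.68: the 23×8.5 cube contributes its full rectangle (area 195.50 mm²); the r=4.5 cylinder at (4.5, -2.5) gives a regular 16-gon of circumradius 4.5 (constant along its height) (area = (16/2)·4.500²·sin(360°/16) = 61.99 mm²); Taking the intersection: the r=4.5 cylinder at (4.5, -2.5) partially overlaps the 23×8.5 cube; clipping to the common part keeps 10.02 mm² — area = 10.02 mm². At z = 9.36: the cube (footprint 23×8.5) is included at this height (area 195.50 mm²); the r=4.5 cylinder at (4.5, -2.5) contributes a regular 16-gon of circumradius 4.5 (area = (16/2)·4.500²·sin(360°/16) = 61.99 mm²); After intersecting: the r=4.5 cylinder at (4.5, -2.5) partially overlaps the 23×8.5 cube; clipping to the common part keeps 10.02 mm² — area = 10.02 mm². Checking containment: the cross-section at z = 9.36 is a subset of the cross-section at z = 4.68.

entirely on top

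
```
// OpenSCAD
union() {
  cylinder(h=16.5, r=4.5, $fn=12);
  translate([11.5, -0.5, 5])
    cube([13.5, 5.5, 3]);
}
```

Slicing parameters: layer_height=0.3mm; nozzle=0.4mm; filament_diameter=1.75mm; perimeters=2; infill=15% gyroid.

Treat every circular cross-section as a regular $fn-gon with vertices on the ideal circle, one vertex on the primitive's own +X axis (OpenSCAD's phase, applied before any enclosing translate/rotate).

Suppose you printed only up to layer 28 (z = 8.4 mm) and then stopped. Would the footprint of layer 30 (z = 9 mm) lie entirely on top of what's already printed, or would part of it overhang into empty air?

entirely on top

Compare the two slices. At z = 8.4: the cylinder: section is a regular 12-gon, circumradius r=4.5 (area = (12/2)·4.500²·sin(360°/12) = 60.75 mm²); the cube at (11.5, -0.5) does not reach this height (z outside [5, 8]); Merging all regions: only the r=4.5 cylinder is present, so the union is just that shape — area = 60.75 mm². At z = 9: the r=4.5 cylinder contributes a regular 12-gon of circumradius 4.5 (area = (12/2)·4.500²·sin(360°/12) = 60.75 mm²); the cube at (11.5, -0.5) is absent (z outside [5, 8]); Taking the union: only the r=4.5 cylinder is present, so the union is just that shape — area = 60.75 mm². Checking containment: the cross-section at z = 9 is a subset of the cross-section at z = 8.4.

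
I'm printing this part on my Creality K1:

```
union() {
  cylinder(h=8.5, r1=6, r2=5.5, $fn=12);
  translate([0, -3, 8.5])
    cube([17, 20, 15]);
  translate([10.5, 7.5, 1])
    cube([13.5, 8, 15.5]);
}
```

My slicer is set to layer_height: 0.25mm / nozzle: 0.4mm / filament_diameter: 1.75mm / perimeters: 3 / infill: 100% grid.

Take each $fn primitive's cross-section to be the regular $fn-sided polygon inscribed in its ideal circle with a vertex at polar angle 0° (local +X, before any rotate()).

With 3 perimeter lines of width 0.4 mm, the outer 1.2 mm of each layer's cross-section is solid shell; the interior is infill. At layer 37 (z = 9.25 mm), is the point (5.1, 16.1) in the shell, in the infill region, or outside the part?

At z = 9.25 mm: the cone does not reach this height (z outside [0, 8.5]); the 17×20 cube at (0, -3) contributes its full rectangle; the 13.5×8 cube at (10.5, 7.5) contributes its full rectangle; Merging all regions: the regions partially overlap (shared area 52.00 mm²), so overlapping operands fuse into one piece — 1 connected region. Overall, the cross-section is a single solid region. The nearest boundary edge runs (0.00, 17.00)→(17.00, 17.00); distance from the point to it = 0.90 mm. The point is inside the cross-section, 0.90 mm from the nearest boundary — within the 1.2 mm shell band (3 × 0.4).

shell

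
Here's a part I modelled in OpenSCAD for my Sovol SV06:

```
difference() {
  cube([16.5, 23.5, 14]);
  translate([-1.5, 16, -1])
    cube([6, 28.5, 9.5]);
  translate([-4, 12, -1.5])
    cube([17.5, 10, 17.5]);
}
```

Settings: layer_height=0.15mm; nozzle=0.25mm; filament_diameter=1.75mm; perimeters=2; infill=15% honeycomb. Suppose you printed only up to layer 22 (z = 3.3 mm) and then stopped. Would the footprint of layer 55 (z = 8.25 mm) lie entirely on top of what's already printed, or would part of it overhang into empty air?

entirely on top

Compare the two slices. At z = 3.3: the cube is present — its section is the full 16.5×23.5 rectangle (area 387.75 mm²); the 6×28.5 cube at (-1.5, 16) contributes its full rectangle (area 171.00 mm²); the cube at (-4, 12) is present — its section is the full 17.5×10 rectangle (area 175.00 mm²); Subtracting the remaining from the first: starting from the 16.5×23.5 cube (387.75 mm²), the 6×28.5 cube at (-1.5, 16) partially overlaps it — only the 33.75 mm² overlap (of its 171.00 mm²) is removed, clipping the outline; the 17.5×10 cube at (-4, 12) partially overlaps it — only the 108.00 mm² overlap (of its 175.00 mm²) is removed, clipping the outline — area = 246.00 mm². At z = 8.25: the cube is present — its section is the full 16.5×23.5 rectangle (area 387.75 mm²); the cube at (-1.5, 16) (footprint 6×28.5) is included at this height (area 171.00 mm²); the 17.5×10 cube at (-4, 12) contributes its full rectangle (area 175.00 mm²); After the difference (first − rest): starting from the 16.5×23.5 cube (387.75 mm²), the 6×28.5 cube at (-1.5, 16) partially overlaps it — only the 33.75 mm² overlap (of its 171.00 mm²) is removed, clipping the outline; the 17.5×10 cube at (-4, 12) partially overlaps it — only the 108.00 mm² overlap (of its 175.00 mm²) is removed, clipping the outline — area = 246.00 mm². Checking containment: the cross-section at z = 8.25 is a subset of the cross-section at z = 3.3.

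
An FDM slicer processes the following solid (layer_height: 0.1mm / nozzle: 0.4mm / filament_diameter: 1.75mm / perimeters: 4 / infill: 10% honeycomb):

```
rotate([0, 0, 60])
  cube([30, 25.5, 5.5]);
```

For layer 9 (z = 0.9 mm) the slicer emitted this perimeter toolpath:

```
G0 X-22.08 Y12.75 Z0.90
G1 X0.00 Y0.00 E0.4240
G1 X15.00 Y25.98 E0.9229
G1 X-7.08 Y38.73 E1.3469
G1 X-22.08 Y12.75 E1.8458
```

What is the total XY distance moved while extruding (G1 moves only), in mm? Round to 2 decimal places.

110.99 mm

Sum the Euclidean lengths of each G1 segment: total = 110.99 mm.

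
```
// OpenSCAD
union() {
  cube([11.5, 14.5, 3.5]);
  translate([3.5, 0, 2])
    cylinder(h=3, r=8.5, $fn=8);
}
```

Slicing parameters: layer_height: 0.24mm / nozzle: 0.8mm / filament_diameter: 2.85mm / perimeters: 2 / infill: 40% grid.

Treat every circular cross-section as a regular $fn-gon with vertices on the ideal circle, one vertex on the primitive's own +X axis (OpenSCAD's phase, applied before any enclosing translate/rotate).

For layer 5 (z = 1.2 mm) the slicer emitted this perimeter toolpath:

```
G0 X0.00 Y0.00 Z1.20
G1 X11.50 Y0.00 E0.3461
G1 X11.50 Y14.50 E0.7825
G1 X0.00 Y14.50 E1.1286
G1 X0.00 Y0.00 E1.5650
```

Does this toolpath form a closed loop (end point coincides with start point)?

yes

Start point (G0): (0.00, 0.00). End point (last G1): the path returns to the start — closed.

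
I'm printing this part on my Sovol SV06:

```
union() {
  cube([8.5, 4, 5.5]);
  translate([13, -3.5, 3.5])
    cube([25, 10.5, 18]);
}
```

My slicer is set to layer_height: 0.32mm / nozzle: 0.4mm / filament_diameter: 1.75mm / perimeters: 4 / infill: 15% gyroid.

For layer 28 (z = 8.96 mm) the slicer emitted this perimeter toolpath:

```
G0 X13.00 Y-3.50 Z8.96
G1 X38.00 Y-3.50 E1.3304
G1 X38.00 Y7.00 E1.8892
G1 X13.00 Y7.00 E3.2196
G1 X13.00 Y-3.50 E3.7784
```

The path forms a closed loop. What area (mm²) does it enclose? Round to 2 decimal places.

262.50 mm²

Apply the shoelace formula to the sequence of (X, Y) vertices; enclosed area = 262.50 mm².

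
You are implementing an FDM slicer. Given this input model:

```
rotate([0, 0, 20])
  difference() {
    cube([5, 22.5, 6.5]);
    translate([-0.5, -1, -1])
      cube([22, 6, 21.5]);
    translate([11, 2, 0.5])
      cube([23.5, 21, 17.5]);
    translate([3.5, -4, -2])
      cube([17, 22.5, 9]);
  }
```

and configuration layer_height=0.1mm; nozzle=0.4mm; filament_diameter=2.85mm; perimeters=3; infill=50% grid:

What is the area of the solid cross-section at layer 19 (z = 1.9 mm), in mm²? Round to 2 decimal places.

67.25 mm²

At z = 1.9 mm: the 5×22.5 cube contributes its full rectangle (area 112.50 mm²); the 22×6 cube at (-0.5, -1) contributes its full rectangle (area 132.00 mm²); the 23.5×21 cube at (11, 2) contributes its full rectangle (area 493.50 mm²); the cube at (3.5, -4) is present — its section is the full 17×22.5 rectangle (area 382.50 mm²); Subtracting the remaining from the first: starting from the 5×22.5 cube (112.50 mm²), the 22×6 cube at (-0.5, -1) partially overlaps it — only the 25.00 mm² overlap (of its 132.00 mm²) is removed, clipping the outline; the 23.5×21 cube at (11, 2) misses the remaining region (no effect); the 17×22.5 cube at (3.5, -4) partially overlaps it — only the 20.25 mm² overlap (of its 382.50 mm²) is removed, clipping the outline — area = 67.25 mm²; (rotated 20° about Z; rotation is an isometry so areas/perimeters/island counts are preserved). Overall, the cross-section is a single solid region. Net area = 67.25 mm².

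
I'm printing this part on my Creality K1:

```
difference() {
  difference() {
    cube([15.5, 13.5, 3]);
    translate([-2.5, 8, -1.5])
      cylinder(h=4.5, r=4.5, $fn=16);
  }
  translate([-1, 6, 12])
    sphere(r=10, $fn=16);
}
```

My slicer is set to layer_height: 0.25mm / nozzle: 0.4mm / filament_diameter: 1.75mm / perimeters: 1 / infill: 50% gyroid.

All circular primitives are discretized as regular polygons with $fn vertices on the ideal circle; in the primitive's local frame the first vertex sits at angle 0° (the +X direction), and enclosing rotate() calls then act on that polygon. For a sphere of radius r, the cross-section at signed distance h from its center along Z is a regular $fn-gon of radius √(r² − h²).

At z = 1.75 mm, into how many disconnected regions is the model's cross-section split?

1

At z = 1.75 mm: the 15.5×13.5 cube contributes its full rectangle; the r=4.5 cylinder at (-2.5, 8) gives a regular 16-gon of circumradius 4.5 (constant along its height); Taking the first minus the rest: starting from the 15.5×13.5 cube, the r=4.5 cylinder at (-2.5, 8) partially overlaps it — only the 10.02 mm² overlap (of its 61.99 mm²) is removed, clipping the outline — 1 connected region; the sphere at (-1, 6) does not reach this height (|z−center|=10.250 > r=10); After the difference (first − rest): none of the subtracted shapes is present at this height, so the result so far is unchanged — 1 connected region. The result has 1 disconnected region.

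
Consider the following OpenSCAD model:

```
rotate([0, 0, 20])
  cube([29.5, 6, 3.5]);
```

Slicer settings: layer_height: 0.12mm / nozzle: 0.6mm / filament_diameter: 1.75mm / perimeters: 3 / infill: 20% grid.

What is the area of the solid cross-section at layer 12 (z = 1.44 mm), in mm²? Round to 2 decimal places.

177.00 mm²

At z = 1.44 mm: the 29.5×6 cube contributes its full rectangle (area 177.00 mm²); (whole slice rotated 20° about Z — lengths, areas and connectivity unchanged). Overall, the cross-section is a single solid region. Net area = 177.00 mm².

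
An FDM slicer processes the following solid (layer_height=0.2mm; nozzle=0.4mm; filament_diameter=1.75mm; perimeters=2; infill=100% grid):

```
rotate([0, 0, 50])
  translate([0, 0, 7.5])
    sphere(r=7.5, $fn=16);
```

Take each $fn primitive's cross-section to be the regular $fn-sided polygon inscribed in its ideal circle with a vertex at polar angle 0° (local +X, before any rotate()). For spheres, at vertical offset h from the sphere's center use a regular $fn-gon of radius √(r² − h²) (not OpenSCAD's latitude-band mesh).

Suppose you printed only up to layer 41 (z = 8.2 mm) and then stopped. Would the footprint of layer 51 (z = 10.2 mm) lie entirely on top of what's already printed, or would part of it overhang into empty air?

Compare the two slices. At z = 8.2: the sphere: section is a regular 16-gon, circumradius = √(r²−h²) = √(7.5²−0.7²) = 7.467 (area = (16/2)·7.467²·sin(360°/16) = 170.71 mm²); (rotated 50° about Z; rotation is an isometry so areas/perimeters/island counts are preserved). At z = 10.2: the r=7.5 sphere slices to a regular 16-gon of circumradius 6.997 (√(r²−h²) with h=2.7 from center) (area = (16/2)·6.997²·sin(360°/16) = 149.89 mm²); (whole slice rotated 50° about Z — lengths, areas and connectivity unchanged). Checking containment: the cross-section at z = 10.2 is a subset of the cross-section at z = 8.2.

entirely on top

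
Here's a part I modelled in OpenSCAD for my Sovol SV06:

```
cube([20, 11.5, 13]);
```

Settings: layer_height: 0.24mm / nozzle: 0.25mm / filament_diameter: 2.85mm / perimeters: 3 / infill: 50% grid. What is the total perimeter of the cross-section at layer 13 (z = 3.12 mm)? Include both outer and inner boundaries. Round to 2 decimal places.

63.00 mm

At z = 3.12 mm: the cube (footprint 20×11.5) is included at this height (perimeter 63.00 mm). Overall, the cross-section is a single solid region. Total boundary length (outer) = 63.00 mm.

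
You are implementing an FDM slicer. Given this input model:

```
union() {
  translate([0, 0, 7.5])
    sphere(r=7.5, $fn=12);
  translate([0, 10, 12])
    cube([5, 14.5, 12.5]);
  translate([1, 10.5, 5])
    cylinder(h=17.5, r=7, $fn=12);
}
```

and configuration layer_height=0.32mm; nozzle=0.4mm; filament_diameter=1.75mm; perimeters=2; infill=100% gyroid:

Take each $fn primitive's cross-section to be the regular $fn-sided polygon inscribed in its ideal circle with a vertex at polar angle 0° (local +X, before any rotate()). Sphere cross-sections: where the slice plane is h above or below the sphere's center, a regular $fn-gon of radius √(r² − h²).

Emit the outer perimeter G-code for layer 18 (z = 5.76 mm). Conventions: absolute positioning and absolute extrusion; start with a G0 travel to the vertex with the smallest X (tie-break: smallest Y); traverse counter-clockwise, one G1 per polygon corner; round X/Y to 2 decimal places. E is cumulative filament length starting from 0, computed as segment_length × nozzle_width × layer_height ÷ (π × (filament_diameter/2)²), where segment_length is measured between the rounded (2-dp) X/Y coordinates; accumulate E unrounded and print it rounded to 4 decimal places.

G0 X-7.30 Y0.00 Z5.76
G1 X-6.32 Y-3.65 E0.2011
G1 X-3.65 Y-6.32 E0.4021
G1 X0.00 Y-7.30 E0.6032
G1 X3.65 Y-6.32 E0.8043
G1 X6.32 Y-3.65 E1.0052
G1 X7.30 Y0.00 E1.2064
G1 X6.32 Y3.65 E1.4075
G1 X5.01 Y4.95 E1.5057
G1 X7.06 Y7.00 E1.6600
G1 X8.00 Y10.50 E1.8528
G1 X7.06 Y14.00 E2.0457
G1 X4.50 Y16.56 E2.2383
G1 X1.00 Y17.50 E2.4312
G1 X-2.50 Y16.56 E2.6241
G1 X-5.06 Y14.00 E2.8167
G1 X-6.00 Y10.50 E3.0096
G1 X-5.06 Y7.00 E3.2024
G1 X-4.01 Y5.95 E3.2815
G1 X-6.32 Y3.65 E3.4549
G1 X-7.30 Y0.00 E3.6561

At z = 5.76 mm: the sphere: section is a regular 12-gon, circumradius = √(r²−h²) = √(7.5²−1.74²) = 7.295; the cube at (0, 10) is absent (z outside [12, 24.5]); the r=7 cylinder at (1, 10.5) contributes a regular 12-gon of circumradius 7; Merging all regions: the regions partially overlap (shared area 21.54 mm²), so overlapping operands fuse into one piece — 1 connected region. The outline is a single polygon with 20 vertices. Extrusion per mm of travel: 0.4 × 0.32 / (π × 0.875²) = 0.053216. Accumulating E over each segment gives final E = 3.6561.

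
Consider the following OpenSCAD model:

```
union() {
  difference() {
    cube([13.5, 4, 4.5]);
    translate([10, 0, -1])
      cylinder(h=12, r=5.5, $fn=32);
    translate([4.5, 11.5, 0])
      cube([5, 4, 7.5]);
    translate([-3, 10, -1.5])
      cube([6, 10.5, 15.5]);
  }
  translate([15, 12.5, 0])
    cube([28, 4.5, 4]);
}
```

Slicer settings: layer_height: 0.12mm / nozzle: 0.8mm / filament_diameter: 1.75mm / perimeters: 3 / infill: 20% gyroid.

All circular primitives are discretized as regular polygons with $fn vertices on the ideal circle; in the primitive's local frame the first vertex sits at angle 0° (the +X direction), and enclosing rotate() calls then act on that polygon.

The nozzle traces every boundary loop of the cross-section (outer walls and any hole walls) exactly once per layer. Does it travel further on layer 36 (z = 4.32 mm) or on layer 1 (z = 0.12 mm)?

Layer 36 (z = 4.32): the 13.5×4 cube contributes its full rectangle (perimeter 35.00 mm); the r=5.5 cylinder at (10, 0) gives a regular 32-gon of circumradius 5.5 (constant along its height) (perimeter = 2·32·5.500·sin(180°/32) = 34.50 mm); the 5×4 cube at (4.5, 11.5) contributes its full rectangle (perimeter 18.00 mm); the cube at (-3, 10) is present — its section is the full 6×10.5 rectangle (perimeter 33.00 mm); Taking the first minus the rest: starting from the 13.5×4 cube, the r=5.5 cylinder at (10, 0) partially overlaps it — only the 33.79 mm² overlap (of its 94.42 mm²) is removed, clipping the outline; the 5×4 cube at (4.5, 11.5) misses the remaining region (no effect); the 6×10.5 cube at (-3, 10) misses the remaining region (no effect) — boundary = 19.23 mm; the cube at (15, 12.5) does not reach this height (z outside [0, 4]); Merging all regions: only the result so far is present, so the union is just that shape — boundary = 19.23 mm. So its perimeter = 19.23 mm. Layer 1 (z = 0.12): the 13.5×4 cube contributes its full rectangle (perimeter 35.00 mm); the r=5.5 cylinder at (10, 0) gives a regular 32-gon of circumradius 5.5 (constant along its height) (perimeter = 2·32·5.500·sin(180°/32) = 34.50 mm); the cube at (4.5, 11.5) is present — its section is the full 5×4 rectangle (perimeter 18.00 mm); the cube at (-3, 10) (footprint 6×10.5) is included at this height (perimeter 33.00 mm); Taking the first minus the rest: starting from the 13.5×4 cube, the r=5.5 cylinder at (10, 0) partially overlaps it — only the 33.79 mm² overlap (of its 94.42 mm²) is removed, clipping the outline; the 5×4 cube at (4.5, 11.5) misses the remaining region (no effect); the 6×10.5 cube at (-3, 10) misses the remaining region (no effect) — boundary = 19.23 mm; the 28×4.5 cube at (15, 12.5) contributes its full rectangle (perimeter 65.00 mm); Merging all regions: the 2 present regions are separate (no shared area or edge), so areas and boundary lengths simply add and each stays a separate island — boundary = 84.23 mm. So its perimeter = 84.23 mm. Layer 1 is larger (84.23 vs 19.23 mm).

layer 1 (z = 0.12 mm)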